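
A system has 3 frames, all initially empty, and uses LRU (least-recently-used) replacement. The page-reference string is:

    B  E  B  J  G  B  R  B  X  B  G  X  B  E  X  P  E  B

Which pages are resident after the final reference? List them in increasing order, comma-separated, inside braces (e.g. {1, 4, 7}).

B -> fault, frames {B}
E -> fault, frames {B,E}
B -> hit
J -> fault, frames {E,B,J}
G -> fault, evict E, frames {B,J,G}
B -> hit
R -> fault, evict J, frames {G,B,R}
B -> hit
X -> fault, evict G, frames {R,B,X}
B -> hit
G -> fault, evict R, frames {X,B,G}
X -> hit
B -> hit
E -> fault, evict G, frames {X,B,E}
X -> hit
P -> fault, evict B, frames {E,X,P}
E -> hit
B -> fault, evict X, frames {P,E,B}

{B, E, P}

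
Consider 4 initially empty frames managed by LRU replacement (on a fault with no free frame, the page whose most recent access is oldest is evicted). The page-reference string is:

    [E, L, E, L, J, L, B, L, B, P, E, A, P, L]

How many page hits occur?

E -> miss, frames {E}
L -> miss, frames {E,L}
E -> hit
L -> hit
J -> miss, frames {E,L,J}
L -> hit
B -> miss, frames {E,J,L,B}
L -> hit
B -> hit
P -> miss, evict E, frames {J,L,B,P}
E -> miss, evict J, frames {L,B,P,E}
A -> miss, evict L, frames {B,P,E,A}
P -> hit
L -> miss, evict B, frames {E,A,P,L}
Hits: 6.

6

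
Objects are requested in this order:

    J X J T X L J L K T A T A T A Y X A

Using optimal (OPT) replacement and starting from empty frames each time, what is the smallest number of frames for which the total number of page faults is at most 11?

f=1: 18 faults
f=2: 10 faults
f=3: 8 faults
f=4: 7 faults
f=5: 7 faults
f=6: 7 faults
f=7: 7 faults
Smallest f with faults ≤ 11 is 2.

2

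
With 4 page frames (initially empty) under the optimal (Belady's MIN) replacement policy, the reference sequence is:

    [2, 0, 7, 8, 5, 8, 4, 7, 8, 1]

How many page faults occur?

7

2 → miss, frames [2]
0 → miss, frames [2, 0]
7 → miss, frames [2, 0, 7]
8 → miss, frames [2, 0, 7, 8]
5 → miss, evict 0, frames [2, 7, 8, 5]
8 → hit
4 → miss, evict 5, frames [2, 7, 8, 4]
7 → hit
8 → hit
1 → miss, evict 4, frames [2, 7, 8, 1]
Page faults: 7.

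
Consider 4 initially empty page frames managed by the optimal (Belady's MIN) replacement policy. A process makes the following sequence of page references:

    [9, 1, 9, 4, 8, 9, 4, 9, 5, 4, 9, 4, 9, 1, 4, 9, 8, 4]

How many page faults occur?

6

9 → miss, frames (9)
1 → miss, frames (9 1)
9 → hit
4 → miss, frames (9 1 4)
8 → miss, frames (9 1 4 8)
9 → hit
4 → hit
9 → hit
5 → miss, evict 8, frames (9 1 4 5)
4 → hit
9 → hit
4 → hit
9 → hit
1 → hit
4 → hit
9 → hit
8 → miss, evict 5, frames (9 1 4 8)
4 → hit
Page faults: 6.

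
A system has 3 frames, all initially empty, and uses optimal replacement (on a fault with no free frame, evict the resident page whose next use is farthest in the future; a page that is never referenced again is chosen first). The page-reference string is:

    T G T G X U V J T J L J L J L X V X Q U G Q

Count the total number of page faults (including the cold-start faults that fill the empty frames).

11

T → fault, frames {T}
G → fault, frames {T,G}
T → hit
G → hit
X → fault, frames {T,G,X}
U → fault, evict G, frames {T,X,U}
V → fault, evict U, frames {T,X,V}
J → fault, evict V, frames {T,X,J}
T → hit
J → hit
L → fault, evict T, frames {X,J,L}
J → hit
L → hit
J → hit
L → hit
X → hit
V → fault, evict L, frames {X,J,V}
X → hit
Q → fault, evict V, frames {X,J,Q}
U → fault, evict J, frames {X,Q,U}
G → fault, evict U, frames {X,Q,G}
Q → hit
Page faults: 11.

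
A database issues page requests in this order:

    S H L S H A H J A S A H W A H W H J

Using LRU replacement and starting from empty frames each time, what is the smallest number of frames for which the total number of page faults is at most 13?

f=1: 18 faults
f=2: 15 faults
f=3: 9 faults
f=4: 7 faults
f=5: 6 faults
f=6: 6 faults
Smallest f with faults ≤ 13 is 3.

3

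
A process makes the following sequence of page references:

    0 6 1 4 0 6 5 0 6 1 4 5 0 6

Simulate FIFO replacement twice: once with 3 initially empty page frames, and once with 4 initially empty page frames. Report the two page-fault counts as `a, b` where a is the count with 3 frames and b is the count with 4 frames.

3 frames: F F F F F F F . . F F . F F → 11 faults.
4 frames: F F F F . . F F F F F F F F → 12 faults.
12 > 11: adding a frame increased faults — Belady's anomaly.

11, 12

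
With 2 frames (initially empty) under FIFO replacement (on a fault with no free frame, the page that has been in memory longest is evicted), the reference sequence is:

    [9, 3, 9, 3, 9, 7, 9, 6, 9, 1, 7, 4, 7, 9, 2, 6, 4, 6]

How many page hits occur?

6

9 -> miss, frames [9]
3 -> miss, frames [9, 3]
9 -> hit
3 -> hit
9 -> hit
7 -> miss, evict 9, frames [3, 7]
9 -> miss, evict 3, frames [7, 9]
6 -> miss, evict 7, frames [9, 6]
9 -> hit
1 -> miss, evict 9, frames [6, 1]
7 -> miss, evict 6, frames [1, 7]
4 -> miss, evict 1, frames [7, 4]
7 -> hit
9 -> miss, evict 7, frames [4, 9]
2 -> miss, evict 4, frames [9, 2]
6 -> miss, evict 9, frames [2, 6]
4 -> miss, evict 2, frames [6, 4]
6 -> hit
Hits: 6.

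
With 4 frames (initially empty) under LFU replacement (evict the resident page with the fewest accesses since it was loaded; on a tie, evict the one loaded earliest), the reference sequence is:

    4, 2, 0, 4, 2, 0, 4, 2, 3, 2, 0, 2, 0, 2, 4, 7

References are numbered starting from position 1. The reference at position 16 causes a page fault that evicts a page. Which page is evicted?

pos 1: 4: fault, frames (4)
pos 2: 2: fault, frames (4 2)
pos 3: 0: fault, frames (4 2 0)
pos 4: 4: hit
pos 5: 2: hit
pos 6: 0: hit
pos 7: 4: hit
pos 8: 2: hit
pos 9: 3: fault, frames (4 2 0 3)
pos 10: 2: hit
pos 11: 0: hit
pos 12: 2: hit
pos 13: 0: hit
pos 14: 2: hit
pos 15: 4: hit
pos 16: 7: fault, evict 3, frames (4 2 0 7)
At position 16, page 3 is evicted.

3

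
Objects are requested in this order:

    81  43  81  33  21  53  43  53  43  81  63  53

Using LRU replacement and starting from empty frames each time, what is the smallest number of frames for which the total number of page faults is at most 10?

2

f=1: 12 faults
f=2: 9 faults
f=3: 9 faults
f=4: 8 faults
f=5: 6 faults
f=6: 6 faults
Smallest f with faults ≤ 10 is 2.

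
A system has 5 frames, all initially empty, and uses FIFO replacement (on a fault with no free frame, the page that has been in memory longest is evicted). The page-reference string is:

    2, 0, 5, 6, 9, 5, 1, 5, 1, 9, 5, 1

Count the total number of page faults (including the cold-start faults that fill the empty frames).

2 -> miss, frames {2}
0 -> miss, frames {2,0}
5 -> miss, frames {2,0,5}
6 -> miss, frames {2,0,5,6}
9 -> miss, frames {2,0,5,6,9}
5 -> hit
1 -> miss, evict 2, frames {0,5,6,9,1}
5 -> hit
1 -> hit
9 -> hit
5 -> hit
1 -> hit
Page faults: 6.

6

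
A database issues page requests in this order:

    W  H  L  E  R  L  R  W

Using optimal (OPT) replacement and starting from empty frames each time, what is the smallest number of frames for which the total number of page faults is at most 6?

f=1: 8 faults
f=2: 6 faults
f=3: 5 faults
f=4: 5 faults
f=5: 5 faults
Smallest f with faults ≤ 6 is 2.

2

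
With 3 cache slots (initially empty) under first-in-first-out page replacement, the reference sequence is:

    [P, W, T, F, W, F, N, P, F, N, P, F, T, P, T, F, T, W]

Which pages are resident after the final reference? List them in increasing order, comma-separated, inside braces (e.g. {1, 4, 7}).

P -> miss, frames {P}
W -> miss, frames {P,W}
T -> miss, frames {P,W,T}
F -> miss, evict P, frames {W,T,F}
W -> hit
F -> hit
N -> miss, evict W, frames {T,F,N}
P -> miss, evict T, frames {F,N,P}
F -> hit
N -> hit
P -> hit
F -> hit
T -> miss, evict F, frames {N,P,T}
P -> hit
T -> hit
F -> miss, evict N, frames {P,T,F}
T -> hit
W -> miss, evict P, frames {T,F,W}

{F, T, W}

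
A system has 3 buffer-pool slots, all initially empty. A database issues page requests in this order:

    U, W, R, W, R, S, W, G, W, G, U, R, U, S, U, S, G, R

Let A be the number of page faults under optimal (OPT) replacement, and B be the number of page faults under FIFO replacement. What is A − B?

-2

Under OPT: F F F . . F . F . . . F . F . . . F → 8 faults.
Under FIFO: F F F . . F . F F . F F . F . . F . → 10 faults.
A − B = 8 − 10 = -2.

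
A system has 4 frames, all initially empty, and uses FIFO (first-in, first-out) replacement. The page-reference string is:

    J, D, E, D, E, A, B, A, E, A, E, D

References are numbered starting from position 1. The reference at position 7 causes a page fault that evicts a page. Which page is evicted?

J

pos 1: J → fault, frames {J}
pos 2: D → fault, frames {J,D}
pos 3: E → fault, frames {J,D,E}
pos 4: D → hit
pos 5: E → hit
pos 6: A → fault, frames {J,D,E,A}
pos 7: B → fault, evict J, frames {D,E,A,B}
At position 7, page J is evicted.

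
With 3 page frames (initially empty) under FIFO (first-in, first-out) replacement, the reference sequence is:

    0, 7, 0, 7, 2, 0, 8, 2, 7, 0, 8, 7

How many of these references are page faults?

0 -> fault, frames [0]
7 -> fault, frames [0, 7]
0 -> hit
7 -> hit
2 -> fault, frames [0, 7, 2]
0 -> hit
8 -> fault, evict 0, frames [7, 2, 8]
2 -> hit
7 -> hit
0 -> fault, evict 7, frames [2, 8, 0]
8 -> hit
7 -> fault, evict 2, frames [8, 0, 7]
Page faults: 6.

6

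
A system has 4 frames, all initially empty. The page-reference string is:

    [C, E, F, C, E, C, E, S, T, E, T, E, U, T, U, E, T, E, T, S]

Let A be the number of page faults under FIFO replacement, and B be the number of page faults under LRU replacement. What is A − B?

Under FIFO: F F F . . . . F F . . . F . . F . . . . → 7 faults.
Under LRU: F F F . . . . F F . . . F . . . . . . . → 6 faults.
A − B = 7 − 6 = 1.

1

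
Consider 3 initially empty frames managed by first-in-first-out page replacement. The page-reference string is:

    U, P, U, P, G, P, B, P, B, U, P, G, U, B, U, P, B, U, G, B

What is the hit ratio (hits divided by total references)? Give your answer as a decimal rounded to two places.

U → fault, frames [U]
P → fault, frames [U, P]
U → hit
P → hit
G → fault, frames [U, P, G]
P → hit
B → fault, evict U, frames [P, G, B]
P → hit
B → hit
U → fault, evict P, frames [G, B, U]
P → fault, evict G, frames [B, U, P]
G → fault, evict B, frames [U, P, G]
U → hit
B → fault, evict U, frames [P, G, B]
U → fault, evict P, frames [G, B, U]
P → fault, evict G, frames [B, U, P]
B → hit
U → hit
G → fault, evict B, frames [U, P, G]
B → fault, evict U, frames [P, G, B]
Hits: 8 of 20 references → 8/20 = 0.4000.

0.40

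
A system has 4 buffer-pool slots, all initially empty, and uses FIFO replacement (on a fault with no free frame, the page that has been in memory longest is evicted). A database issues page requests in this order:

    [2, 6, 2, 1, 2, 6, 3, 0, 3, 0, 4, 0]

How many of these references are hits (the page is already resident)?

6

2: fault, frames [2]
6: fault, frames [2, 6]
2: hit
1: fault, frames [2, 6, 1]
2: hit
6: hit
3: fault, frames [2, 6, 1, 3]
0: fault, evict 2, frames [6, 1, 3, 0]
3: hit
0: hit
4: fault, evict 6, frames [1, 3, 0, 4]
0: hit
Hits: 6.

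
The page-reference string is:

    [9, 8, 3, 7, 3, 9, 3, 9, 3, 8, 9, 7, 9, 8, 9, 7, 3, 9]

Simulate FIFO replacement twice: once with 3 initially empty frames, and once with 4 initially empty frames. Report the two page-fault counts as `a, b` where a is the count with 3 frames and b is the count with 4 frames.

3 frames: F F F F . F . . . F . . . . . . F . → 7 faults.
4 frames: F F F F . . . . . . . . . . . . . . → 4 faults.
4 < 7: adding a frame reduced faults, as is typical.

7, 4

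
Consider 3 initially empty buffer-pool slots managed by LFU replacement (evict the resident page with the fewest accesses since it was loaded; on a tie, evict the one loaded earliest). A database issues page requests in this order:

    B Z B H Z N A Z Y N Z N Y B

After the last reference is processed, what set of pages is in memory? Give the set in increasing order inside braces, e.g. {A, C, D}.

B -> fault, frames [B]
Z -> fault, frames [B, Z]
B -> hit
H -> fault, frames [B, Z, H]
Z -> hit
N -> fault, evict H, frames [B, Z, N]
A -> fault, evict N, frames [B, Z, A]
Z -> hit
Y -> fault, evict A, frames [B, Z, Y]
N -> fault, evict Y, frames [B, Z, N]
Z -> hit
N -> hit
Y -> fault, evict B, frames [Z, N, Y]
B -> fault, evict Y, frames [Z, N, B]

{B, N, Z}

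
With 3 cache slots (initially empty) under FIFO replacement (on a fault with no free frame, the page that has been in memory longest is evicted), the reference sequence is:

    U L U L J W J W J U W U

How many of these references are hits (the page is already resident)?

U -> fault, frames (U)
L -> fault, frames (U L)
U -> hit
L -> hit
J -> fault, frames (U L J)
W -> fault, evict U, frames (L J W)
J -> hit
W -> hit
J -> hit
U -> fault, evict L, frames (J W U)
W -> hit
U -> hit
Hits: 7.

7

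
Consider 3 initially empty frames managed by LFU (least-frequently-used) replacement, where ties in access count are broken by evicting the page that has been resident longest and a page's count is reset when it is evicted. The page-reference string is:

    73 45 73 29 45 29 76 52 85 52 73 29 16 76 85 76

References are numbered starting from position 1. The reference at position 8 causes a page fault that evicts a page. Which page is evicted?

76

pos 1: 73 → miss, frames {73}
pos 2: 45 → miss, frames {73,45}
pos 3: 73 → hit
pos 4: 29 → miss, frames {73,45,29}
pos 5: 45 → hit
pos 6: 29 → hit
pos 7: 76 → miss, evict 73, frames {45,29,76}
pos 8: 52 → miss, evict 76, frames {45,29,52}
At position 8, page 76 is evicted.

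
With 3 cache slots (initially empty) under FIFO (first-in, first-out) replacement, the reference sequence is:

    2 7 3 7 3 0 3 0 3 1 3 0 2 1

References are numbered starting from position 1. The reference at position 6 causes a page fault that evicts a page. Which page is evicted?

pos 1: 2: miss, frames {2}
pos 2: 7: miss, frames {2,7}
pos 3: 3: miss, frames {2,7,3}
pos 4: 7: hit
pos 5: 3: hit
pos 6: 0: miss, evict 2, frames {7,3,0}
At position 6, page 2 is evicted.

2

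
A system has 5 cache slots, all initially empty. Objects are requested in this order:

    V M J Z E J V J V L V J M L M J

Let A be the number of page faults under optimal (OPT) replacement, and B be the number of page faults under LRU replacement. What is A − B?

-1

Under OPT: F F F F F . . . . F . . . . . . → 6 faults.
Under LRU: F F F F F . . . . F . . F . . . → 7 faults.
A − B = 6 − 7 = -1.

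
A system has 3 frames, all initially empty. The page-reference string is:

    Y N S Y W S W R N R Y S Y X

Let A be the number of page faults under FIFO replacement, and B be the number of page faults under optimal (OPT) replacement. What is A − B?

Under FIFO: F F F . F . . F F . F F . F → 9 faults.
Under OPT: F F F . F . . F . . F . . F → 7 faults.
A − B = 9 − 7 = 2.

2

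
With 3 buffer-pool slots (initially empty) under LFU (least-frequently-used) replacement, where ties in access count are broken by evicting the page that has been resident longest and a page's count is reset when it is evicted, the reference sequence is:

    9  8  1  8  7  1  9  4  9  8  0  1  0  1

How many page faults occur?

9 -> miss, frames (9)
8 -> miss, frames (9 8)
1 -> miss, frames (9 8 1)
8 -> hit
7 -> miss, evict 9, frames (8 1 7)
1 -> hit
9 -> miss, evict 7, frames (8 1 9)
4 -> miss, evict 9, frames (8 1 4)
9 -> miss, evict 4, frames (8 1 9)
8 -> hit
0 -> miss, evict 9, frames (8 1 0)
1 -> hit
0 -> hit
1 -> hit
Page faults: 8.

8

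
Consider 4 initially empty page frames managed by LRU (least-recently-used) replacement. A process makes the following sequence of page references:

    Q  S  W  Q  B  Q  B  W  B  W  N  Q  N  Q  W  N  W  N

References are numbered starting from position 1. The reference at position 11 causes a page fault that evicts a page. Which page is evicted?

S

pos 1: Q → fault, frames [Q]
pos 2: S → fault, frames [Q, S]
pos 3: W → fault, frames [Q, S, W]
pos 4: Q → hit
pos 5: B → fault, frames [S, W, Q, B]
pos 6: Q → hit
pos 7: B → hit
pos 8: W → hit
pos 9: B → hit
pos 10: W → hit
pos 11: N → fault, evict S, frames [Q, B, W, N]
At position 11, page S is evicted.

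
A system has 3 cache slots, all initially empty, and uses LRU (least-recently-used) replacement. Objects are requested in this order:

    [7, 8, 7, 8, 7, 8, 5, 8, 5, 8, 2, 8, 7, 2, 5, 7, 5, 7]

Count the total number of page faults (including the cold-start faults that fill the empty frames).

7 -> fault, frames (7)
8 -> fault, frames (7 8)
7 -> hit
8 -> hit
7 -> hit
8 -> hit
5 -> fault, frames (7 8 5)
8 -> hit
5 -> hit
8 -> hit
2 -> fault, evict 7, frames (5 8 2)
8 -> hit
7 -> fault, evict 5, frames (2 8 7)
2 -> hit
5 -> fault, evict 8, frames (7 2 5)
7 -> hit
5 -> hit
7 -> hit
Page faults: 6.

6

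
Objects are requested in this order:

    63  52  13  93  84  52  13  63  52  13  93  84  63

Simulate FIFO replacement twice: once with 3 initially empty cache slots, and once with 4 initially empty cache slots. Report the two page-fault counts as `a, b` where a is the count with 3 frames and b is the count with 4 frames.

3 frames: F F F F F F F F . . F F . → 10 faults.
4 frames: F F F F F . . F F F F F F → 11 faults.
11 > 10: adding a frame increased faults — Belady's anomaly.

10, 11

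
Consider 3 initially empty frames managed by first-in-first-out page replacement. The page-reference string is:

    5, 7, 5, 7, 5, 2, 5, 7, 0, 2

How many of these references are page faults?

4

5 → miss, frames {5}
7 → miss, frames {5,7}
5 → hit
7 → hit
5 → hit
2 → miss, frames {5,7,2}
5 → hit
7 → hit
0 → miss, evict 5, frames {7,2,0}
2 → hit
Page faults: 4.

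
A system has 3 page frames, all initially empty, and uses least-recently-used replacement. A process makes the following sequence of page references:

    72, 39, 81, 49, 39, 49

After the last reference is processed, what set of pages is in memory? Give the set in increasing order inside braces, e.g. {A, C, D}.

72: miss, frames [72]
39: miss, frames [72, 39]
81: miss, frames [72, 39, 81]
49: miss, evict 72, frames [39, 81, 49]
39: hit
49: hit

{39, 49, 81}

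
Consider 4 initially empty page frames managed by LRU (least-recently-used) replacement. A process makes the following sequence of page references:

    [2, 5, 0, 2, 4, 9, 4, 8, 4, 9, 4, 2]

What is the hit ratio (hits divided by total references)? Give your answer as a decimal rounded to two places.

0.50

2 → miss, frames [2]
5 → miss, frames [2, 5]
0 → miss, frames [2, 5, 0]
2 → hit
4 → miss, frames [5, 0, 2, 4]
9 → miss, evict 5, frames [0, 2, 4, 9]
4 → hit
8 → miss, evict 0, frames [2, 9, 4, 8]
4 → hit
9 → hit
4 → hit
2 → hit
Hits: 6 of 12 references → 6/12 = 0.5000.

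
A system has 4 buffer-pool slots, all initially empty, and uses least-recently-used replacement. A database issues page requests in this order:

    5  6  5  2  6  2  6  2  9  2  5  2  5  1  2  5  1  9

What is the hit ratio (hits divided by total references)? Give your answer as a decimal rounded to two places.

0.72

5: fault, frames {5}
6: fault, frames {5,6}
5: hit
2: fault, frames {6,5,2}
6: hit
2: hit
6: hit
2: hit
9: fault, frames {5,6,2,9}
2: hit
5: hit
2: hit
5: hit
1: fault, evict 6, frames {9,2,5,1}
2: hit
5: hit
1: hit
9: hit
Hits: 13 of 18 references → 13/18 = 0.7222.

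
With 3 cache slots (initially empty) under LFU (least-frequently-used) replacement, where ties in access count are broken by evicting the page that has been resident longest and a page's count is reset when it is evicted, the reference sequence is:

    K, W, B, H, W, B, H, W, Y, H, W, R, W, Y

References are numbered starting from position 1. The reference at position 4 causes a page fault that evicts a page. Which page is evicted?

pos 1: K -> fault, frames {K}
pos 2: W -> fault, frames {K,W}
pos 3: B -> fault, frames {K,W,B}
pos 4: H -> fault, evict K, frames {W,B,H}
At position 4, page K is evicted.

K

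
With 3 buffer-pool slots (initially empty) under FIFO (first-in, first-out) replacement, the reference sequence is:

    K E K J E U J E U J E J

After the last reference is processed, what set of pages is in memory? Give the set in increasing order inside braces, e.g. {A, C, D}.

{E, J, U}

K -> fault, frames [K]
E -> fault, frames [K, E]
K -> hit
J -> fault, frames [K, E, J]
E -> hit
U -> fault, evict K, frames [E, J, U]
J -> hit
E -> hit
U -> hit
J -> hit
E -> hit
J -> hit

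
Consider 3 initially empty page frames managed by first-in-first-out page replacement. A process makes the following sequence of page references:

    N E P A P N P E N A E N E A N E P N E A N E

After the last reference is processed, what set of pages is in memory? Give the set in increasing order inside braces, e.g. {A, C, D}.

N → fault, frames (N)
E → fault, frames (N E)
P → fault, frames (N E P)
A → fault, evict N, frames (E P A)
P → hit
N → fault, evict E, frames (P A N)
P → hit
E → fault, evict P, frames (A N E)
N → hit
A → hit
E → hit
N → hit
E → hit
A → hit
N → hit
E → hit
P → fault, evict A, frames (N E P)
N → hit
E → hit
A → fault, evict N, frames (E P A)
N → fault, evict E, frames (P A N)
E → fault, evict P, frames (A N E)

{A, E, N}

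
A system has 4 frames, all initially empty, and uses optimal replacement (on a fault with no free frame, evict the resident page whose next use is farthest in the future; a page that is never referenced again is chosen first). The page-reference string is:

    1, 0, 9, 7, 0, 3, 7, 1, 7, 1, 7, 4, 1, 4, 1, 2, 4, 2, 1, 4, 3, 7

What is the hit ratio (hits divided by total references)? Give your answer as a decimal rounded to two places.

0.64

1: miss, frames (1)
0: miss, frames (1 0)
9: miss, frames (1 0 9)
7: miss, frames (1 0 9 7)
0: hit
3: miss, evict 9, frames (1 0 7 3)
7: hit
1: hit
7: hit
1: hit
7: hit
4: miss, evict 0, frames (1 7 3 4)
1: hit
4: hit
1: hit
2: miss, evict 7, frames (1 3 4 2)
4: hit
2: hit
1: hit
4: hit
3: hit
7: miss, evict 2, frames (1 3 4 7)
Hits: 14 of 22 references → 14/22 = 0.6364.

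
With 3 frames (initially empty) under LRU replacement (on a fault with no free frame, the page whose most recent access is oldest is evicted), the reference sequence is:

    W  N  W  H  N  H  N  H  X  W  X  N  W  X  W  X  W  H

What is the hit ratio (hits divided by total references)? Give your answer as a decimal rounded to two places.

W: miss, frames (W)
N: miss, frames (W N)
W: hit
H: miss, frames (N W H)
N: hit
H: hit
N: hit
H: hit
X: miss, evict W, frames (N H X)
W: miss, evict N, frames (H X W)
X: hit
N: miss, evict H, frames (W X N)
W: hit
X: hit
W: hit
X: hit
W: hit
H: miss, evict N, frames (X W H)
Hits: 11 of 18 references → 11/18 = 0.6111.

0.61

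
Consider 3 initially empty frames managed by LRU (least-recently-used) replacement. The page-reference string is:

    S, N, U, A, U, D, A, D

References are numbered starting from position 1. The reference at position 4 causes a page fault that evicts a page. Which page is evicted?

pos 1: S: miss, frames [S]
pos 2: N: miss, frames [S, N]
pos 3: U: miss, frames [S, N, U]
pos 4: A: miss, evict S, frames [N, U, A]
At position 4, page S is evicted.

S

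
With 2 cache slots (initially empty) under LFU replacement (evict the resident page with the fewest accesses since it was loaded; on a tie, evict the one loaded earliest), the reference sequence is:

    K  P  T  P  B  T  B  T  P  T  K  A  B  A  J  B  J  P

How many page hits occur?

4

K → fault, frames [K]
P → fault, frames [K, P]
T → fault, evict K, frames [P, T]
P → hit
B → fault, evict T, frames [P, B]
T → fault, evict B, frames [P, T]
B → fault, evict T, frames [P, B]
T → fault, evict B, frames [P, T]
P → hit
T → hit
K → fault, evict T, frames [P, K]
A → fault, evict K, frames [P, A]
B → fault, evict A, frames [P, B]
A → fault, evict B, frames [P, A]
J → fault, evict A, frames [P, J]
B → fault, evict J, frames [P, B]
J → fault, evict B, frames [P, J]
P → hit
Hits: 4.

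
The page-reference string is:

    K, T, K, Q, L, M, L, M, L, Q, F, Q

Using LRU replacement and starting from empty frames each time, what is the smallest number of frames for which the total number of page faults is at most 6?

f=1: 12 faults
f=2: 7 faults
f=3: 6 faults
f=4: 6 faults
f=5: 6 faults
f=6: 6 faults
Smallest f with faults ≤ 6 is 3.

3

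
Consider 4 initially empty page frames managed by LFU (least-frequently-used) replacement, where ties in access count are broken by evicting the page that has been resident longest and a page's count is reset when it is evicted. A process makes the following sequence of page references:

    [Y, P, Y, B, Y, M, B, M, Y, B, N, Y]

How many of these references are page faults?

Y: fault, frames {Y}
P: fault, frames {Y,P}
Y: hit
B: fault, frames {Y,P,B}
Y: hit
M: fault, frames {Y,P,B,M}
B: hit
M: hit
Y: hit
B: hit
N: fault, evict P, frames {Y,B,M,N}
Y: hit
Page faults: 5.

5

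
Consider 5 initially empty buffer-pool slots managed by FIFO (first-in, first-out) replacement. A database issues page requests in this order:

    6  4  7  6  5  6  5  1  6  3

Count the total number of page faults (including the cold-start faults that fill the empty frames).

6

6: miss, frames (6)
4: miss, frames (6 4)
7: miss, frames (6 4 7)
6: hit
5: miss, frames (6 4 7 5)
6: hit
5: hit
1: miss, frames (6 4 7 5 1)
6: hit
3: miss, evict 6, frames (4 7 5 1 3)
Page faults: 6.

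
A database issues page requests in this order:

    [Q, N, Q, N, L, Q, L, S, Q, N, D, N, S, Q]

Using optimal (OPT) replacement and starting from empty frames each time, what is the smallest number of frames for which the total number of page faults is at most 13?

f=1: 14 faults
f=2: 8 faults
f=3: 6 faults
f=4: 5 faults
f=5: 5 faults
Smallest f with faults ≤ 13 is 2.

2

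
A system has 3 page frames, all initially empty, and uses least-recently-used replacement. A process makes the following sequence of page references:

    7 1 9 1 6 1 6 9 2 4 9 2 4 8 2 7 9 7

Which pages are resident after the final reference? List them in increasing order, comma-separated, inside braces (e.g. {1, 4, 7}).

7: fault, frames (7)
1: fault, frames (7 1)
9: fault, frames (7 1 9)
1: hit
6: fault, evict 7, frames (9 1 6)
1: hit
6: hit
9: hit
2: fault, evict 1, frames (6 9 2)
4: fault, evict 6, frames (9 2 4)
9: hit
2: hit
4: hit
8: fault, evict 9, frames (2 4 8)
2: hit
7: fault, evict 4, frames (8 2 7)
9: fault, evict 8, frames (2 7 9)
7: hit

{2, 7, 9}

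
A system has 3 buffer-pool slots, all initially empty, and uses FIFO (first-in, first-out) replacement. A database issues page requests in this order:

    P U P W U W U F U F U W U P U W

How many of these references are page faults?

7

P → miss, frames {P}
U → miss, frames {P,U}
P → hit
W → miss, frames {P,U,W}
U → hit
W → hit
U → hit
F → miss, evict P, frames {U,W,F}
U → hit
F → hit
U → hit
W → hit
U → hit
P → miss, evict U, frames {W,F,P}
U → miss, evict W, frames {F,P,U}
W → miss, evict F, frames {P,U,W}
Page faults: 7.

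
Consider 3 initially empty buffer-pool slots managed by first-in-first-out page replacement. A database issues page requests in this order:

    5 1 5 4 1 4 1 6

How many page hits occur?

4

5 -> miss, frames (5)
1 -> miss, frames (5 1)
5 -> hit
4 -> miss, frames (5 1 4)
1 -> hit
4 -> hit
1 -> hit
6 -> miss, evict 5, frames (1 4 6)
Hits: 4.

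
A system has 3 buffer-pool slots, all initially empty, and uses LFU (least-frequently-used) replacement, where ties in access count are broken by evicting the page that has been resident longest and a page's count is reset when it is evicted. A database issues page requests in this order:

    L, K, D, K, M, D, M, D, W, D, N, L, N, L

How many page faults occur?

9

L: fault, frames {L}
K: fault, frames {L,K}
D: fault, frames {L,K,D}
K: hit
M: fault, evict L, frames {K,D,M}
D: hit
M: hit
D: hit
W: fault, evict K, frames {D,M,W}
D: hit
N: fault, evict W, frames {D,M,N}
L: fault, evict N, frames {D,M,L}
N: fault, evict L, frames {D,M,N}
L: fault, evict N, frames {D,M,L}
Page faults: 9.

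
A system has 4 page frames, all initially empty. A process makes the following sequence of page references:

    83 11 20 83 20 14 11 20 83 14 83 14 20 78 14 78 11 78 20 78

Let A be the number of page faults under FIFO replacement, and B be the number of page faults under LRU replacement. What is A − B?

-1

Under FIFO: F F F . . F . . . . . . . F . . . . . . → 5 faults.
Under LRU: F F F . . F . . . . . . . F . . F . . . → 6 faults.
A − B = 5 − 6 = -1.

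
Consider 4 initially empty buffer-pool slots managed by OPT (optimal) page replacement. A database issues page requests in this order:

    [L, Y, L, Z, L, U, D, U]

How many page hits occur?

3

L → fault, frames [L]
Y → fault, frames [L, Y]
L → hit
Z → fault, frames [L, Y, Z]
L → hit
U → fault, frames [L, Y, Z, U]
D → fault, evict Z, frames [L, Y, U, D]
U → hit
Hits: 3.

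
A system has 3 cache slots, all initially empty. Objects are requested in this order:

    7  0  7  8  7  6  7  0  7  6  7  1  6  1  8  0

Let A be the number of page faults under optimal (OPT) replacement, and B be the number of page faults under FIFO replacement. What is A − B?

Under OPT: F F . F . F . . . . . F . . F . → 6 faults.
Under FIFO: F F . F . F F F . . . F F . F F → 10 faults.
A − B = 6 − 10 = -4.

-4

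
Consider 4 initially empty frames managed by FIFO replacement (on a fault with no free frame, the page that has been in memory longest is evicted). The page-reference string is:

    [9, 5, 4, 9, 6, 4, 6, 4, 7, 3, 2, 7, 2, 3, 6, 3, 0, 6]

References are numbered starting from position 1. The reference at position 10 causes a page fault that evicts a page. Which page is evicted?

5

pos 1: 9 -> miss, frames (9)
pos 2: 5 -> miss, frames (9 5)
pos 3: 4 -> miss, frames (9 5 4)
pos 4: 9 -> hit
pos 5: 6 -> miss, frames (9 5 4 6)
pos 6: 4 -> hit
pos 7: 6 -> hit
pos 8: 4 -> hit
pos 9: 7 -> miss, evict 9, frames (5 4 6 7)
pos 10: 3 -> miss, evict 5, frames (4 6 7 3)
At position 10, page 5 is evicted.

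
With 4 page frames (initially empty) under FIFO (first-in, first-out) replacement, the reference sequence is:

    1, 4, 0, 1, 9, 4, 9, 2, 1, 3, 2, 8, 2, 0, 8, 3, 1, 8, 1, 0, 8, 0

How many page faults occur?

1 → miss, frames [1]
4 → miss, frames [1, 4]
0 → miss, frames [1, 4, 0]
1 → hit
9 → miss, frames [1, 4, 0, 9]
4 → hit
9 → hit
2 → miss, evict 1, frames [4, 0, 9, 2]
1 → miss, evict 4, frames [0, 9, 2, 1]
3 → miss, evict 0, frames [9, 2, 1, 3]
2 → hit
8 → miss, evict 9, frames [2, 1, 3, 8]
2 → hit
0 → miss, evict 2, frames [1, 3, 8, 0]
8 → hit
3 → hit
1 → hit
8 → hit
1 → hit
0 → hit
8 → hit
0 → hit
Page faults: 9.

9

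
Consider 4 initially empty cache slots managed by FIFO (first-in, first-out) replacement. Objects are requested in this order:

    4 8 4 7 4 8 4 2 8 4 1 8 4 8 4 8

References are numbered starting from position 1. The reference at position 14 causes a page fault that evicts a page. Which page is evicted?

7

pos 1: 4: fault, frames (4)
pos 2: 8: fault, frames (4 8)
pos 3: 4: hit
pos 4: 7: fault, frames (4 8 7)
pos 5: 4: hit
pos 6: 8: hit
pos 7: 4: hit
pos 8: 2: fault, frames (4 8 7 2)
pos 9: 8: hit
pos 10: 4: hit
pos 11: 1: fault, evict 4, frames (8 7 2 1)
pos 12: 8: hit
pos 13: 4: fault, evict 8, frames (7 2 1 4)
pos 14: 8: fault, evict 7, frames (2 1 4 8)
At position 14, page 7 is evicted.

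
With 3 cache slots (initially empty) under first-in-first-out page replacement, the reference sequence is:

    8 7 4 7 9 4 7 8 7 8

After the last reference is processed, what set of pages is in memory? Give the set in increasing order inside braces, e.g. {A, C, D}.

8 -> fault, frames [8]
7 -> fault, frames [8, 7]
4 -> fault, frames [8, 7, 4]
7 -> hit
9 -> fault, evict 8, frames [7, 4, 9]
4 -> hit
7 -> hit
8 -> fault, evict 7, frames [4, 9, 8]
7 -> fault, evict 4, frames [9, 8, 7]
8 -> hit

{7, 8, 9}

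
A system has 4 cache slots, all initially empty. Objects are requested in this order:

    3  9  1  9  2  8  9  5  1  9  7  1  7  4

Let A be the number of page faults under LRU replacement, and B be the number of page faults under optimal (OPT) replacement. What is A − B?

1

Under LRU: F F F . F F . F F . F . . F → 9 faults.
Under OPT: F F F . F F . F . . F . . F → 8 faults.
A − B = 9 − 8 = 1.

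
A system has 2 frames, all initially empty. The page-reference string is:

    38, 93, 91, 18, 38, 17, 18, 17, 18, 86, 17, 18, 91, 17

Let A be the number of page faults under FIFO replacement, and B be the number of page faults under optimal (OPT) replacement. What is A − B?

Under FIFO: F F F F F F F . . F F F F F → 12 faults.
Under OPT: F F F F . F . . . F . F F . → 8 faults.
A − B = 12 − 8 = 4.

4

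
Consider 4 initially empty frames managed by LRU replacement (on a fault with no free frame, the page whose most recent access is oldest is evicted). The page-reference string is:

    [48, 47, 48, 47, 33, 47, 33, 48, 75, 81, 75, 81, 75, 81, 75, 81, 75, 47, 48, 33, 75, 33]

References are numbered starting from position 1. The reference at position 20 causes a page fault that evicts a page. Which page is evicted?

pos 1: 48 → miss, frames {48}
pos 2: 47 → miss, frames {48,47}
pos 3: 48 → hit
pos 4: 47 → hit
pos 5: 33 → miss, frames {48,47,33}
pos 6: 47 → hit
pos 7: 33 → hit
pos 8: 48 → hit
pos 9: 75 → miss, frames {47,33,48,75}
pos 10: 81 → miss, evict 47, frames {33,48,75,81}
pos 11: 75 → hit
pos 12: 81 → hit
pos 13: 75 → hit
pos 14: 81 → hit
pos 15: 75 → hit
pos 16: 81 → hit
pos 17: 75 → hit
pos 18: 47 → miss, evict 33, frames {48,81,75,47}
pos 19: 48 → hit
pos 20: 33 → miss, evict 81, frames {75,47,48,33}
At position 20, page 81 is evicted.

81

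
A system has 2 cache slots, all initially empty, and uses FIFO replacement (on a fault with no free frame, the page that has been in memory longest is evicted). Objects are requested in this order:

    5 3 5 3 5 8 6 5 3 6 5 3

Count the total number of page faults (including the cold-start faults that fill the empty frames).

5 -> fault, frames (5)
3 -> fault, frames (5 3)
5 -> hit
3 -> hit
5 -> hit
8 -> fault, evict 5, frames (3 8)
6 -> fault, evict 3, frames (8 6)
5 -> fault, evict 8, frames (6 5)
3 -> fault, evict 6, frames (5 3)
6 -> fault, evict 5, frames (3 6)
5 -> fault, evict 3, frames (6 5)
3 -> fault, evict 6, frames (5 3)
Page faults: 9.

9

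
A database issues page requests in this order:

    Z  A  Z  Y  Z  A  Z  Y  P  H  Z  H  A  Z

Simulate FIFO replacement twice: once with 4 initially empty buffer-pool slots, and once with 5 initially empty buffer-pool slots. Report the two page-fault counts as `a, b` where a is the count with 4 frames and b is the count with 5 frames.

7, 5

4 frames: F F . F . . . . F F F . F . → 7 faults.
5 frames: F F . F . . . . F F . . . . → 5 faults.
5 < 7: adding a frame reduced faults, as is typical.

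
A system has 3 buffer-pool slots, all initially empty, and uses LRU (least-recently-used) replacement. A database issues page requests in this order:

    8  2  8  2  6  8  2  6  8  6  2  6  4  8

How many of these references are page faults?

5

8: miss, frames [8]
2: miss, frames [8, 2]
8: hit
2: hit
6: miss, frames [8, 2, 6]
8: hit
2: hit
6: hit
8: hit
6: hit
2: hit
6: hit
4: miss, evict 8, frames [2, 6, 4]
8: miss, evict 2, frames [6, 4, 8]
Page faults: 5.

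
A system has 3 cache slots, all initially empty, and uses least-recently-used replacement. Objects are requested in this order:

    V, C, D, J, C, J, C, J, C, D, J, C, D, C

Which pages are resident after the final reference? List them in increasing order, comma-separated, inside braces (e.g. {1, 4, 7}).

{C, D, J}

V: miss, frames [V]
C: miss, frames [V, C]
D: miss, frames [V, C, D]
J: miss, evict V, frames [C, D, J]
C: hit
J: hit
C: hit
J: hit
C: hit
D: hit
J: hit
C: hit
D: hit
C: hit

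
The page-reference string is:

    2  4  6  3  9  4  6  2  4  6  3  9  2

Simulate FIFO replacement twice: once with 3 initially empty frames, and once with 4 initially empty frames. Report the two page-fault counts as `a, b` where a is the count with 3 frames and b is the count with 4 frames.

3 frames: F F F F F F F F . . F F . → 10 faults.
4 frames: F F F F F . . F F F F F F → 11 faults.
11 > 10: adding a frame increased faults — Belady's anomaly.

10, 11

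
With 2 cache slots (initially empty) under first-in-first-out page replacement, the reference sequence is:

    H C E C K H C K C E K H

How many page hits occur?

H -> fault, frames {H}
C -> fault, frames {H,C}
E -> fault, evict H, frames {C,E}
C -> hit
K -> fault, evict C, frames {E,K}
H -> fault, evict E, frames {K,H}
C -> fault, evict K, frames {H,C}
K -> fault, evict H, frames {C,K}
C -> hit
E -> fault, evict C, frames {K,E}
K -> hit
H -> fault, evict K, frames {E,H}
Hits: 3.

3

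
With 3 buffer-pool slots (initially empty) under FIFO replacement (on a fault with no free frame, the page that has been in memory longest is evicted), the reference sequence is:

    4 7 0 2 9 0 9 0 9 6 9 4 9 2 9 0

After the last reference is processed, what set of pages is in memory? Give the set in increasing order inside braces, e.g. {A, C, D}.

4 → fault, frames {4}
7 → fault, frames {4,7}
0 → fault, frames {4,7,0}
2 → fault, evict 4, frames {7,0,2}
9 → fault, evict 7, frames {0,2,9}
0 → hit
9 → hit
0 → hit
9 → hit
6 → fault, evict 0, frames {2,9,6}
9 → hit
4 → fault, evict 2, frames {9,6,4}
9 → hit
2 → fault, evict 9, frames {6,4,2}
9 → fault, evict 6, frames {4,2,9}
0 → fault, evict 4, frames {2,9,0}

{0, 2, 9}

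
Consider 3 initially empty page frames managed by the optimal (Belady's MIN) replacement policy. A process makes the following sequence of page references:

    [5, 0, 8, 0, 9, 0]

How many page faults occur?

5 -> fault, frames [5]
0 -> fault, frames [5, 0]
8 -> fault, frames [5, 0, 8]
0 -> hit
9 -> fault, evict 8, frames [5, 0, 9]
0 -> hit
Page faults: 4.

4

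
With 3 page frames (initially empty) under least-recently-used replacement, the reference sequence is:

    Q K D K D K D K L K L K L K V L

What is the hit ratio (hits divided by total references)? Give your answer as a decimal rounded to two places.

Q: fault, frames (Q)
K: fault, frames (Q K)
D: fault, frames (Q K D)
K: hit
D: hit
K: hit
D: hit
K: hit
L: fault, evict Q, frames (D K L)
K: hit
L: hit
K: hit
L: hit
K: hit
V: fault, evict D, frames (L K V)
L: hit
Hits: 11 of 16 references → 11/16 = 0.6875.

0.69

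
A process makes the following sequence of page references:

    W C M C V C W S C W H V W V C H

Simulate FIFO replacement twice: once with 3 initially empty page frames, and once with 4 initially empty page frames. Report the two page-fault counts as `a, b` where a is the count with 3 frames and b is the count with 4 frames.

3 frames: F F F . F . F F F . F F F . F F → 12 faults.
4 frames: F F F . F . . F . F F . . . F . → 8 faults.
8 < 12: adding a frame reduced faults, as is typical.

12, 8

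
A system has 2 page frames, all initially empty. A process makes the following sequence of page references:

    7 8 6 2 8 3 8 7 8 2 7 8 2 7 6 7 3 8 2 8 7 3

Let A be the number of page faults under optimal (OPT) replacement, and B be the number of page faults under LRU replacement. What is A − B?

Under OPT: F F F F . F . F . F . F . F F . F F F . F F → 15 faults.
Under LRU: F F F F F F . F . F F F F F F . F F F . F F → 18 faults.
A − B = 15 − 18 = -3.

-3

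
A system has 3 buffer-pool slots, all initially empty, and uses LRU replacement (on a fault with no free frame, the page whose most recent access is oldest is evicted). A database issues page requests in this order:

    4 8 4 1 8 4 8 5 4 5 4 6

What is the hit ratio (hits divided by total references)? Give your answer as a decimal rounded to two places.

0.58

4 -> fault, frames {4}
8 -> fault, frames {4,8}
4 -> hit
1 -> fault, frames {8,4,1}
8 -> hit
4 -> hit
8 -> hit
5 -> fault, evict 1, frames {4,8,5}
4 -> hit
5 -> hit
4 -> hit
6 -> fault, evict 8, frames {5,4,6}
Hits: 7 of 12 references → 7/12 = 0.5833.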